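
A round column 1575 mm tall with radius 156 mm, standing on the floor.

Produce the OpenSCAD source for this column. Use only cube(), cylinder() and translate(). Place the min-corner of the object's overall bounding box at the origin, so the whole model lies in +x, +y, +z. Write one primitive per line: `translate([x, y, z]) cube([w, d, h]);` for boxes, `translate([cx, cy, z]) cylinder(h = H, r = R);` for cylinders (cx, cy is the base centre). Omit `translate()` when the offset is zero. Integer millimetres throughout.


translate([156, 156, 0]) cylinder(h = 1575, r = 156);


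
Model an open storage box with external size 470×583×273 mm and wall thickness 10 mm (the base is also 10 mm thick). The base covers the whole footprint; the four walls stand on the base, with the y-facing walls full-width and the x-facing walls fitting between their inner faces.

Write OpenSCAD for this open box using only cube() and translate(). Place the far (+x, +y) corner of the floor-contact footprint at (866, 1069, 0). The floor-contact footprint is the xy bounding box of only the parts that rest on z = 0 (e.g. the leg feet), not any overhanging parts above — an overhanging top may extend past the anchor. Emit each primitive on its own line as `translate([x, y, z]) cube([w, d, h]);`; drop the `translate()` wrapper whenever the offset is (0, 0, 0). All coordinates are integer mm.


translate([396, 486, 0]) cube([470, 583, 10]);
translate([396, 486, 10]) cube([470, 10, 263]);
translate([396, 1059, 10]) cube([470, 10, 263]);
translate([396, 496, 10]) cube([10, 563, 263]);
translate([856, 496, 10]) cube([10, 563, 263]);


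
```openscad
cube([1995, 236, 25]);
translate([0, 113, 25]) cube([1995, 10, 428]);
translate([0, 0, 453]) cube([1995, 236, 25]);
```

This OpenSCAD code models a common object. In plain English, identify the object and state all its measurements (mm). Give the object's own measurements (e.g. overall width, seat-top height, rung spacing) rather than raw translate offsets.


An I-beam lying along x, 1995 mm long. Overall section height 478 mm. Two flanges 236 mm wide (y) and 25 mm thick, one on the floor and one at the top; a web 10 mm thick runs between them, centred on the flange width.


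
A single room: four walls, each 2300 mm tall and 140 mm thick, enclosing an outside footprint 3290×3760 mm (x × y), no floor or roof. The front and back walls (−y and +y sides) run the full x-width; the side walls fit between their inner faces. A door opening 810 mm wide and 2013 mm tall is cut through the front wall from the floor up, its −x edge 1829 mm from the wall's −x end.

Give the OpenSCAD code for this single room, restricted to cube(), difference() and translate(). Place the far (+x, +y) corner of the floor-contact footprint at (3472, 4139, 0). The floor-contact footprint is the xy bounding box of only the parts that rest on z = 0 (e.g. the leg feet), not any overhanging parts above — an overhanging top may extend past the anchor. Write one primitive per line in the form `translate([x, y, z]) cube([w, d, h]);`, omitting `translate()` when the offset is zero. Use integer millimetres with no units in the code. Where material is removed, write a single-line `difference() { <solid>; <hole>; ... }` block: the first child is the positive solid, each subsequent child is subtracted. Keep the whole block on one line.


difference() { translate([182, 379, 0]) cube([3290, 140, 2300]); translate([2011, 379, 0]) cube([810, 140, 2013]); }
translate([182, 3999, 0]) cube([3290, 140, 2300]);
translate([182, 519, 0]) cube([140, 3480, 2300]);
translate([3332, 519, 0]) cube([140, 3480, 2300]);


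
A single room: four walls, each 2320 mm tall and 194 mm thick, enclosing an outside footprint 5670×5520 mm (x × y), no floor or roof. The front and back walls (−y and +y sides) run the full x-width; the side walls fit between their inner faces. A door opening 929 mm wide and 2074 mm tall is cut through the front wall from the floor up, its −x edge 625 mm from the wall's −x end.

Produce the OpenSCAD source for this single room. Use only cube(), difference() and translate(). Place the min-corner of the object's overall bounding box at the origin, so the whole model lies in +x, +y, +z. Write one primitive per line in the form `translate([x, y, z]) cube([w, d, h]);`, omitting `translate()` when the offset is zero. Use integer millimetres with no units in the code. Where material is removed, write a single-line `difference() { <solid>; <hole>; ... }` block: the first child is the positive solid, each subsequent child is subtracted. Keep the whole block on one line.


difference() { cube([5670, 194, 2320]); translate([625, 0, 0]) cube([929, 194, 2074]); }
translate([0, 5326, 0]) cube([5670, 194, 2320]);
translate([0, 194, 0]) cube([194, 5132, 2320]);
translate([5476, 194, 0]) cube([194, 5132, 2320]);


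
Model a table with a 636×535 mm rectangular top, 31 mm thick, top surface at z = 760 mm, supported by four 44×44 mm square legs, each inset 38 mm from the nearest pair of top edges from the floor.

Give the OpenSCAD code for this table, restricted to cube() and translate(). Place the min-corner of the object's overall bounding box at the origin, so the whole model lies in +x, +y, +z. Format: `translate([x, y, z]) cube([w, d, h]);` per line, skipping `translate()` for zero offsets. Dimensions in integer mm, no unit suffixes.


// leg_h = 760 - 31 = 729
translate([0, 0, 729]) cube([636, 535, 31]);
translate([38, 38, 0]) cube([44, 44, 729]);
translate([554, 38, 0]) cube([44, 44, 729]);
translate([38, 453, 0]) cube([44, 44, 729]);
translate([554, 453, 0]) cube([44, 44, 729]);


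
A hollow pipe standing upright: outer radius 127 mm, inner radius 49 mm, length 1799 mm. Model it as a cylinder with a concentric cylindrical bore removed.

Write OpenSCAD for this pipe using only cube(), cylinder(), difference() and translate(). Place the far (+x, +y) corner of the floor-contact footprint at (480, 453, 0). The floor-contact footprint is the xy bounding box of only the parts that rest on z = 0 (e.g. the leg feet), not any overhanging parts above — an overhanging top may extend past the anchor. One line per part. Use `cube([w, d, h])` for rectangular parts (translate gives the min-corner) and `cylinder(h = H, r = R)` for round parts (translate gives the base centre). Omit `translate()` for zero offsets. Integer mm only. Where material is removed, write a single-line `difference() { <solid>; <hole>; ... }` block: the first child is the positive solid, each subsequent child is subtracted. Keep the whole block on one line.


difference() { translate([353, 326, 0]) cylinder(h = 1799, r = 127); translate([353, 326, 0]) cylinder(h = 1799, r = 49); }


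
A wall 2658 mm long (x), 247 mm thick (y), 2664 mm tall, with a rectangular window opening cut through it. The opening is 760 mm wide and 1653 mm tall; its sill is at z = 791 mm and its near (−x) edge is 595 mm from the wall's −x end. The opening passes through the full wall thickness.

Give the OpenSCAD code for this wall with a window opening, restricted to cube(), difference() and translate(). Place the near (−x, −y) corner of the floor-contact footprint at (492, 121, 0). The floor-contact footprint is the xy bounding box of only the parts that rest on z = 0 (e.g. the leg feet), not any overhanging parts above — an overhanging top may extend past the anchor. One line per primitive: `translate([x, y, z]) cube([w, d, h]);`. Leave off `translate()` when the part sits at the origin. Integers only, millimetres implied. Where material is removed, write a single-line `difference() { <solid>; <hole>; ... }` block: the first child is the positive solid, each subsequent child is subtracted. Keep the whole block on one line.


difference() { translate([492, 121, 0]) cube([2658, 247, 2664]); translate([1087, 121, 791]) cube([760, 247, 1653]); }


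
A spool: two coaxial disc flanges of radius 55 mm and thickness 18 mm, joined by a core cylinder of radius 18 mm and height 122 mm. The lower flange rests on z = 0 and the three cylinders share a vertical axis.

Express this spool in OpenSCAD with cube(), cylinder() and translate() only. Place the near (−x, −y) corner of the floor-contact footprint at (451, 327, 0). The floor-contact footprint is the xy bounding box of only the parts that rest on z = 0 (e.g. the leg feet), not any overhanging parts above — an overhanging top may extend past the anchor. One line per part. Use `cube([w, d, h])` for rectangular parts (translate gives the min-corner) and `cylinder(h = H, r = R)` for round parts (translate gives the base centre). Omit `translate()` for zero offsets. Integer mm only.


translate([506, 382, 0]) cylinder(h = 18, r = 55);
translate([506, 382, 18]) cylinder(h = 122, r = 18);
translate([506, 382, 140]) cylinder(h = 18, r = 55);


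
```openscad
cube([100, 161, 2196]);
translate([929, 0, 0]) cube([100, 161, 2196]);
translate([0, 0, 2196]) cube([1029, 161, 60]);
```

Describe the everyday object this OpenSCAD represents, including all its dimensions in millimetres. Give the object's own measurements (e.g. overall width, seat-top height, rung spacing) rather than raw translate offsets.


A door frame. The clear opening is 829 mm wide and 2196 mm high. Two 100 mm wide jambs, 161 mm deep, stand either side of the opening from the floor to the top of the opening. A 60 mm thick head sits across the top of both jambs, spanning the full outside width of the frame.


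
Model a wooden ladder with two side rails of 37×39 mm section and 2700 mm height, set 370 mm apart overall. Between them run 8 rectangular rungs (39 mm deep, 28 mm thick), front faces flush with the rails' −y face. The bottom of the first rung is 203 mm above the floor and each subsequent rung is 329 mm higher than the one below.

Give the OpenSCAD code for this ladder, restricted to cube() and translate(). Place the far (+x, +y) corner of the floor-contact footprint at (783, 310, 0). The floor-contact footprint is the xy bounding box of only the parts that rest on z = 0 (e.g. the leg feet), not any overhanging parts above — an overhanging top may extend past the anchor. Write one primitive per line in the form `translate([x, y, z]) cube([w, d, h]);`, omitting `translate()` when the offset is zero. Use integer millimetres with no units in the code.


translate([413, 271, 0]) cube([37, 39, 2700]);
translate([746, 271, 0]) cube([37, 39, 2700]);
translate([450, 271, 203]) cube([296, 39, 28]);
translate([450, 271, 532]) cube([296, 39, 28]);
translate([450, 271, 861]) cube([296, 39, 28]);
translate([450, 271, 1190]) cube([296, 39, 28]);
translate([450, 271, 1519]) cube([296, 39, 28]);
translate([450, 271, 1848]) cube([296, 39, 28]);
translate([450, 271, 2177]) cube([296, 39, 28]);
translate([450, 271, 2506]) cube([296, 39, 28]);


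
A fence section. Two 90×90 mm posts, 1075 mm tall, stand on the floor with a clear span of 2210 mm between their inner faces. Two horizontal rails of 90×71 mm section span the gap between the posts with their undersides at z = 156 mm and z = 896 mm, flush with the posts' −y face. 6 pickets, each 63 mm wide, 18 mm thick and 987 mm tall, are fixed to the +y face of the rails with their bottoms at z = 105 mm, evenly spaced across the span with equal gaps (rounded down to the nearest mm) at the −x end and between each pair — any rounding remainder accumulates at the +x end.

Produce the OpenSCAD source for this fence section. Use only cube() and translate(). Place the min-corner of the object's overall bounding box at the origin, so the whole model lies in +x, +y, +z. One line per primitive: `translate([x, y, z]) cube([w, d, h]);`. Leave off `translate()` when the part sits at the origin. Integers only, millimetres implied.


cube([90, 90, 1075]);
translate([2300, 0, 0]) cube([90, 90, 1075]);
translate([90, 0, 156]) cube([2210, 90, 71]);
translate([90, 0, 896]) cube([2210, 90, 71]);
translate([351, 90, 105]) cube([63, 18, 987]);
translate([675, 90, 105]) cube([63, 18, 987]);
translate([999, 90, 105]) cube([63, 18, 987]);
translate([1323, 90, 105]) cube([63, 18, 987]);
translate([1647, 90, 105]) cube([63, 18, 987]);
translate([1971, 90, 105]) cube([63, 18, 987]);


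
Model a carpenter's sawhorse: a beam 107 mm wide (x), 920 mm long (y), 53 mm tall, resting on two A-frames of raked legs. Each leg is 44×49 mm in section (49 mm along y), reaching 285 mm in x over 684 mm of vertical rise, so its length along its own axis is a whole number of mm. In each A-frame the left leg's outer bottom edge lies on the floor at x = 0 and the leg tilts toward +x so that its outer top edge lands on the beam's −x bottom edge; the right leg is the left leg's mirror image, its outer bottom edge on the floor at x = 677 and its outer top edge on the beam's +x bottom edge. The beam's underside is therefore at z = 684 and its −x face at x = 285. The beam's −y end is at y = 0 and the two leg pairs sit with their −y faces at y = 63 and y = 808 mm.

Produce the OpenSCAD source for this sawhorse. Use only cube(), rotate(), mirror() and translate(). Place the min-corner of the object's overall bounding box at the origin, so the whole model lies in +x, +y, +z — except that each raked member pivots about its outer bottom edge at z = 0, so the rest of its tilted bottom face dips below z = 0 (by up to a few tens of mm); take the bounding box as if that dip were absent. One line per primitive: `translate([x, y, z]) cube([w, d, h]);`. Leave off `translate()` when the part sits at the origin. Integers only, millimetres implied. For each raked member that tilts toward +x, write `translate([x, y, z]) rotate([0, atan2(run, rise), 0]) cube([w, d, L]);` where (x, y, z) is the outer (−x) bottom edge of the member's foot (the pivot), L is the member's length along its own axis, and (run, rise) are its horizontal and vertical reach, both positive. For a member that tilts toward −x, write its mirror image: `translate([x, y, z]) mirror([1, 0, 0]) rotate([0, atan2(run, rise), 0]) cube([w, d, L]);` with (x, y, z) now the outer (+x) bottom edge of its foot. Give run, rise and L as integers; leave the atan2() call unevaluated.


translate([285, 0, 684]) cube([107, 920, 53]);
translate([0, 63, 0]) rotate([0, atan2(285, 684), 0]) cube([44, 49, 741]);
translate([677, 63, 0]) mirror([1, 0, 0]) rotate([0, atan2(285, 684), 0]) cube([44, 49, 741]);
translate([0, 808, 0]) rotate([0, atan2(285, 684), 0]) cube([44, 49, 741]);
translate([677, 808, 0]) mirror([1, 0, 0]) rotate([0, atan2(285, 684), 0]) cube([44, 49, 741]);


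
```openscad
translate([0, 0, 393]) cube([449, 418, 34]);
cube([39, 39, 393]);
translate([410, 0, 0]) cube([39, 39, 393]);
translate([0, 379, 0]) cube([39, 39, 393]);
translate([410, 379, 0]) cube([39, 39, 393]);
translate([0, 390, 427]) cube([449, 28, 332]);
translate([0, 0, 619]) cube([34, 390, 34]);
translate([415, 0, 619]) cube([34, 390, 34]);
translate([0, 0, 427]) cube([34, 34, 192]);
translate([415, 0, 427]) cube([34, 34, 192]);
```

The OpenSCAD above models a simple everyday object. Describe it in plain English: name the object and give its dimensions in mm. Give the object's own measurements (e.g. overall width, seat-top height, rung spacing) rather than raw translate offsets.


A chair. The seat is a 449×418×34 mm slab with its top at z = 427 mm, on four 39×39 mm corner legs (flush with the seat edges, standing on z = 0). A flat backrest 28 mm thick, 332 mm tall, spans the full seat width and rises from the seat top along its +y edge, rear face flush with the rear of the seat. Two armrests of 34×34 mm section run along each side from the seat's front edge to the front of the backrest, top faces 226 mm above the seat top and outer faces flush with the seat's x-edges; a 34×34 mm post under the front of each armrest stands on the seat at the front corner.


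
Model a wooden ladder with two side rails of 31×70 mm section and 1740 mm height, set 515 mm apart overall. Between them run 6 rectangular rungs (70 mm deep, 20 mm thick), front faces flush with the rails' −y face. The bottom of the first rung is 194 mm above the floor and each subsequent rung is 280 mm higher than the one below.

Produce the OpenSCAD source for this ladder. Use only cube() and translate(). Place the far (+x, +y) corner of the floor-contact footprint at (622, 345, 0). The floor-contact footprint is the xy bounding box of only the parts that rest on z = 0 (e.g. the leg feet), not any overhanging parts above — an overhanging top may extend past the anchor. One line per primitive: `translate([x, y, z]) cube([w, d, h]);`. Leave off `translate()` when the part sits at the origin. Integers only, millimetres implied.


// rung span = 515 - 2*31 = 453
// rung[k] z = 194 + k*280
translate([107, 275, 0]) cube([31, 70, 1740]);
translate([591, 275, 0]) cube([31, 70, 1740]);
translate([138, 275, 194]) cube([453, 70, 20]);
translate([138, 275, 474]) cube([453, 70, 20]);
translate([138, 275, 754]) cube([453, 70, 20]);
translate([138, 275, 1034]) cube([453, 70, 20]);
translate([138, 275, 1314]) cube([453, 70, 20]);
translate([138, 275, 1594]) cube([453, 70, 20]);


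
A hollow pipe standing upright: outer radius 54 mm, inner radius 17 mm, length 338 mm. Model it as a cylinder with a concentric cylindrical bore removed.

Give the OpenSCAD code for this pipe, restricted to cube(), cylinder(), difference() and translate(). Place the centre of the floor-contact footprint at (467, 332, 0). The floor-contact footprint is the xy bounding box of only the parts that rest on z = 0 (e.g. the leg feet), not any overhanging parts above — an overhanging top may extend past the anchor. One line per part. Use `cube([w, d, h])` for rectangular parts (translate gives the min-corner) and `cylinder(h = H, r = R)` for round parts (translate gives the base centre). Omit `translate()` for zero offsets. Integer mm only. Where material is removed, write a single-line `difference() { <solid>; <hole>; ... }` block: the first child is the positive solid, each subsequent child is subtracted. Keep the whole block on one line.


difference() { translate([467, 332, 0]) cylinder(h = 338, r = 54); translate([467, 332, 0]) cylinder(h = 338, r = 17); }


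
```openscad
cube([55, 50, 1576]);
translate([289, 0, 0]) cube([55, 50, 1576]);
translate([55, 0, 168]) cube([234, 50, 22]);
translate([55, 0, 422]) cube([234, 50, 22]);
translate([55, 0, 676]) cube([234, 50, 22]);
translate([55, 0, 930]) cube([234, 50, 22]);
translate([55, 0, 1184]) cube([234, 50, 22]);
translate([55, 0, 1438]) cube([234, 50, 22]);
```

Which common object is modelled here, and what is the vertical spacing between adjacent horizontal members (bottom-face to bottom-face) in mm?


A ladder. The rung spacing is 254 mm.

Two tall 55×50 posts with 6 short bars between them — a ladder. Adjacent rungs sit at z = 168 and z = 422, so the spacing is 422 − 168 = 254 mm.


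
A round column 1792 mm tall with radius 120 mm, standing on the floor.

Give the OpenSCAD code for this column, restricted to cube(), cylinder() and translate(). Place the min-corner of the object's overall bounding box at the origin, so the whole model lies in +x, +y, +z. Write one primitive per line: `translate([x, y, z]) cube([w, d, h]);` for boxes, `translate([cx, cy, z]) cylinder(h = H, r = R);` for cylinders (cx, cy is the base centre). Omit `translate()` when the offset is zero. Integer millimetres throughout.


translate([120, 120, 0]) cylinder(h = 1792, r = 120);


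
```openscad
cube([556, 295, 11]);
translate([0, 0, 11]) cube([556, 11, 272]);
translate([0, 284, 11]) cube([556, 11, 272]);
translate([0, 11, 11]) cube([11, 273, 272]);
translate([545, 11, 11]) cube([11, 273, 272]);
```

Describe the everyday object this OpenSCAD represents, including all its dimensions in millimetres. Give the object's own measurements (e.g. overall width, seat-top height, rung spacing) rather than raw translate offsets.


An open-topped rectangular box: outside dimensions 556×295×283 mm, with a uniform wall and base thickness of 11 mm. The base is a full 556×295 slab on the floor; four walls sit on top of the base. The front and back walls (the −y and +y sides) span the full width; the two side walls fit between them.


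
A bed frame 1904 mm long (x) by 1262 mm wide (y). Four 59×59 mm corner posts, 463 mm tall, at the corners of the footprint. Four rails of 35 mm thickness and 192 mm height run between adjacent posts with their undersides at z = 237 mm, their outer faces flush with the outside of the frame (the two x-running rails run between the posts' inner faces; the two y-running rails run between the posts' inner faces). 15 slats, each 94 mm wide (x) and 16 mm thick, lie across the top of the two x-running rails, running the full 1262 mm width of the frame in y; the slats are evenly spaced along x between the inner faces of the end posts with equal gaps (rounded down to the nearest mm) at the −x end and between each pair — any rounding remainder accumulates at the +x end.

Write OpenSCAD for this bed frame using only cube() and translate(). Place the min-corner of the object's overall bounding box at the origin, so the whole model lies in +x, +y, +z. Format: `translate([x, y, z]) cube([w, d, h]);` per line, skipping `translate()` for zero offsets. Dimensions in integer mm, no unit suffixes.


cube([59, 59, 463]);
translate([0, 1203, 0]) cube([59, 59, 463]);
translate([1845, 0, 0]) cube([59, 59, 463]);
translate([1845, 1203, 0]) cube([59, 59, 463]);
translate([59, 0, 237]) cube([1786, 35, 192]);
translate([59, 1227, 237]) cube([1786, 35, 192]);
translate([0, 59, 237]) cube([35, 1144, 192]);
translate([1869, 59, 237]) cube([35, 1144, 192]);
translate([82, 0, 429]) cube([94, 1262, 16]);
translate([199, 0, 429]) cube([94, 1262, 16]);
translate([316, 0, 429]) cube([94, 1262, 16]);
translate([433, 0, 429]) cube([94, 1262, 16]);
translate([550, 0, 429]) cube([94, 1262, 16]);
translate([667, 0, 429]) cube([94, 1262, 16]);
translate([784, 0, 429]) cube([94, 1262, 16]);
translate([901, 0, 429]) cube([94, 1262, 16]);
translate([1018, 0, 429]) cube([94, 1262, 16]);
translate([1135, 0, 429]) cube([94, 1262, 16]);
translate([1252, 0, 429]) cube([94, 1262, 16]);
translate([1369, 0, 429]) cube([94, 1262, 16]);
translate([1486, 0, 429]) cube([94, 1262, 16]);
translate([1603, 0, 429]) cube([94, 1262, 16]);
translate([1720, 0, 429]) cube([94, 1262, 16]);


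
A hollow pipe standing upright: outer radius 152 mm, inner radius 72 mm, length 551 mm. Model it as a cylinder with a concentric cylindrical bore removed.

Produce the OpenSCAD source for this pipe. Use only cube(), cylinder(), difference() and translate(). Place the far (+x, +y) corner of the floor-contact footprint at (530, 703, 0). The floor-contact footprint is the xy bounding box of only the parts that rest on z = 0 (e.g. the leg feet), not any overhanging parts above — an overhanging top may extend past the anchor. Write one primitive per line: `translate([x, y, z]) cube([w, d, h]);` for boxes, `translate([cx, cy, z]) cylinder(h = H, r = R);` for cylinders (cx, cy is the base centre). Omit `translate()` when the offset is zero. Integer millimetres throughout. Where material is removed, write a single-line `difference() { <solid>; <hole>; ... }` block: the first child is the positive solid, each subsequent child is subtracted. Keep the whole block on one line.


difference() { translate([378, 551, 0]) cylinder(h = 551, r = 152); translate([378, 551, 0]) cylinder(h = 551, r = 72); }


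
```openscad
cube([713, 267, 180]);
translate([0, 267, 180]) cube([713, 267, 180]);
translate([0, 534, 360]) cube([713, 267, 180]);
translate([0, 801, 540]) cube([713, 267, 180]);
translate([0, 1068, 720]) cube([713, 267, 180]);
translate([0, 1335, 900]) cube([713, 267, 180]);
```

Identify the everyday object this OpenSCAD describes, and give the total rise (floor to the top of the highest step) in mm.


A staircase. The total rise is 1080 mm.

6 identical blocks, each offset up and back from the previous — a staircase. Each step is 180 mm tall and there are 6 of them, so the total rise is 6 × 180 = 1080 mm.


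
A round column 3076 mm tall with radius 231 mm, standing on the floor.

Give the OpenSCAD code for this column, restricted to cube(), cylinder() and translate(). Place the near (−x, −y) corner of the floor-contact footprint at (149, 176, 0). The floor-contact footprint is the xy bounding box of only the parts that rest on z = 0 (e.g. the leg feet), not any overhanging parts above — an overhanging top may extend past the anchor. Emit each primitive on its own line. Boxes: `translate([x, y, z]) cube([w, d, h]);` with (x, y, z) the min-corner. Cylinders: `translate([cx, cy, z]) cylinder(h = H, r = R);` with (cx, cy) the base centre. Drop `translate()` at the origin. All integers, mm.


translate([380, 407, 0]) cylinder(h = 3076, r = 231);


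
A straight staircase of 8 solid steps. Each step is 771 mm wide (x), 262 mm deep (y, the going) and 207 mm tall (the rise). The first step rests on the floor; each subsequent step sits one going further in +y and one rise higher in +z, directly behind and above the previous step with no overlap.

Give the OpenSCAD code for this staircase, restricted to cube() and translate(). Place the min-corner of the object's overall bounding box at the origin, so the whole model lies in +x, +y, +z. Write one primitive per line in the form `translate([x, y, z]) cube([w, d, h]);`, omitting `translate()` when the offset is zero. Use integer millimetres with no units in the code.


cube([771, 262, 207]);
translate([0, 262, 207]) cube([771, 262, 207]);
translate([0, 524, 414]) cube([771, 262, 207]);
translate([0, 786, 621]) cube([771, 262, 207]);
translate([0, 1048, 828]) cube([771, 262, 207]);
translate([0, 1310, 1035]) cube([771, 262, 207]);
translate([0, 1572, 1242]) cube([771, 262, 207]);
translate([0, 1834, 1449]) cube([771, 262, 207]);


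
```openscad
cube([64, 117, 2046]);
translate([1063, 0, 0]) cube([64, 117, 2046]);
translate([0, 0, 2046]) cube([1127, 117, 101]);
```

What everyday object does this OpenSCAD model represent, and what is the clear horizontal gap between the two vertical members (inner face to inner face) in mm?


A door frame. The clear opening width is 999 mm.

Two 2046 mm tall posts with a header on top — a door frame. The left jamb is 64 mm wide at x = 0; the right jamb starts at x = 1063. The clear opening is 1063 − 64 = 999 mm.


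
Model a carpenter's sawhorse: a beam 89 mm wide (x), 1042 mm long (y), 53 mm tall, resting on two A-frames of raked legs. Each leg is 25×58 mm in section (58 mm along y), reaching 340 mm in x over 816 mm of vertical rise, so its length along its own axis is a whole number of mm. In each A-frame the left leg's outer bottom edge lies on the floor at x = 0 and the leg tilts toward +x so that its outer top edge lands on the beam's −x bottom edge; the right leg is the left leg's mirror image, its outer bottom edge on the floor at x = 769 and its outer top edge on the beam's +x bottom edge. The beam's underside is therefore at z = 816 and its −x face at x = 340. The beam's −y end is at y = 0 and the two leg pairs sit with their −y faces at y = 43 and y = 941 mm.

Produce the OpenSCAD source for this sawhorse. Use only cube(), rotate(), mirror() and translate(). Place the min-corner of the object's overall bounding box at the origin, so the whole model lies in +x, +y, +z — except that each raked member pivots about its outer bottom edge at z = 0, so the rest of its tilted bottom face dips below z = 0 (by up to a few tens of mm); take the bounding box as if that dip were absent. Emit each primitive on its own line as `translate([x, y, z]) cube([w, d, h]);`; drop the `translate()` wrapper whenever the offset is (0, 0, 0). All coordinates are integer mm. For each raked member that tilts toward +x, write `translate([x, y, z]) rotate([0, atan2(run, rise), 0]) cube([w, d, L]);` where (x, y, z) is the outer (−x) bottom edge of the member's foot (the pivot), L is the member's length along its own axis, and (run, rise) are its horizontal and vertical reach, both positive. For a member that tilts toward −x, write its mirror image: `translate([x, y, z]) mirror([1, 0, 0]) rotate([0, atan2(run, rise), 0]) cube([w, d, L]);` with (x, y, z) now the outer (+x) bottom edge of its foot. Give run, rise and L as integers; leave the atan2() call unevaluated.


translate([340, 0, 816]) cube([89, 1042, 53]);
translate([0, 43, 0]) rotate([0, atan2(340, 816), 0]) cube([25, 58, 884]);
translate([769, 43, 0]) mirror([1, 0, 0]) rotate([0, atan2(340, 816), 0]) cube([25, 58, 884]);
translate([0, 941, 0]) rotate([0, atan2(340, 816), 0]) cube([25, 58, 884]);
translate([769, 941, 0]) mirror([1, 0, 0]) rotate([0, atan2(340, 816), 0]) cube([25, 58, 884]);


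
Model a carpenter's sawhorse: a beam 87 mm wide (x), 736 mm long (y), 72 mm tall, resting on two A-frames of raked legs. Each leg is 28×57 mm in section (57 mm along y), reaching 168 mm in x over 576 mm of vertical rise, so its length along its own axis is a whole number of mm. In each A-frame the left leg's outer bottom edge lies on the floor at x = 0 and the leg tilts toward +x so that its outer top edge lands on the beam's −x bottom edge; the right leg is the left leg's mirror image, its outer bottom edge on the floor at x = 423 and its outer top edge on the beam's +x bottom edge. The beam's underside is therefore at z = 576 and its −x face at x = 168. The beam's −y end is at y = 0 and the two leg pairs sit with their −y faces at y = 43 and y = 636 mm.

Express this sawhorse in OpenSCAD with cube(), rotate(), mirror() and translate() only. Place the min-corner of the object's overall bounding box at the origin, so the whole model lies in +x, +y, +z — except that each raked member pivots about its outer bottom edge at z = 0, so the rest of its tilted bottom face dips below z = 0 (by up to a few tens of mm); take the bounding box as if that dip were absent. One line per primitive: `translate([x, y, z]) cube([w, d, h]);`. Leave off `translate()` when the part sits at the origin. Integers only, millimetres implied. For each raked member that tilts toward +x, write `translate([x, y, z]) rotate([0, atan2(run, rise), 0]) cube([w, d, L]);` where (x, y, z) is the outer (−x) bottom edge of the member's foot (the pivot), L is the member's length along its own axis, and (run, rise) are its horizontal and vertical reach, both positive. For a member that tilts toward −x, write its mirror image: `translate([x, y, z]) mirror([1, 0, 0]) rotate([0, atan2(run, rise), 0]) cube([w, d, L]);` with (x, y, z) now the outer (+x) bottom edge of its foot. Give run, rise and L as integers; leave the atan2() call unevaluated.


// leg length = √(168² + 576²) = 600
// right-leg outer foot x = 2·168 + 87 = 423
// beam min-corner = (168, 0, 576)
translate([168, 0, 576]) cube([87, 736, 72]);
translate([0, 43, 0]) rotate([0, atan2(168, 576), 0]) cube([28, 57, 600]);
translate([423, 43, 0]) mirror([1, 0, 0]) rotate([0, atan2(168, 576), 0]) cube([28, 57, 600]);
translate([0, 636, 0]) rotate([0, atan2(168, 576), 0]) cube([28, 57, 600]);
translate([423, 636, 0]) mirror([1, 0, 0]) rotate([0, atan2(168, 576), 0]) cube([28, 57, 600]);


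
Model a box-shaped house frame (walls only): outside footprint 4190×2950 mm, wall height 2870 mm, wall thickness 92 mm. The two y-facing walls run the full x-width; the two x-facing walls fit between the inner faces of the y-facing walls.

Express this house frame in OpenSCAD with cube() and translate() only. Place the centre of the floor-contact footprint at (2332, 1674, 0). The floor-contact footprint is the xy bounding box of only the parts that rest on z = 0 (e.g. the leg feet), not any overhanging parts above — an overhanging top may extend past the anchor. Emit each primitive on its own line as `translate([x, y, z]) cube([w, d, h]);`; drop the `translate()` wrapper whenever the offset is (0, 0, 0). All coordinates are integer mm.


translate([237, 199, 0]) cube([4190, 92, 2870]);
translate([237, 3057, 0]) cube([4190, 92, 2870]);
translate([237, 291, 0]) cube([92, 2766, 2870]);
translate([4335, 291, 0]) cube([92, 2766, 2870]);


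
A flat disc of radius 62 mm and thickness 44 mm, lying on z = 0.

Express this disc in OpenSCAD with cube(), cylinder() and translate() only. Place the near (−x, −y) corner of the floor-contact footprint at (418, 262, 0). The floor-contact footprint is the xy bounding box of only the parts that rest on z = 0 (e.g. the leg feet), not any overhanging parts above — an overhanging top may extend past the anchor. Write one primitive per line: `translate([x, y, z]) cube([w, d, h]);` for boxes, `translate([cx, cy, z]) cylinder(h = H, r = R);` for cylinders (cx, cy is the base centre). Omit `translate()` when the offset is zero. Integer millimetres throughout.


translate([480, 324, 0]) cylinder(h = 44, r = 62);


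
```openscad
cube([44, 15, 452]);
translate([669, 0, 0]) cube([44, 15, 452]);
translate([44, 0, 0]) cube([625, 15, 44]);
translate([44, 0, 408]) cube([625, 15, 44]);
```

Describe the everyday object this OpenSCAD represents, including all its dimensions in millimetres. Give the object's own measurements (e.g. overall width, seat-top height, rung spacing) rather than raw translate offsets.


A rectangular picture frame lying in the x–z plane (depth along y). The opening is 625 mm wide (x) by 364 mm tall (z), surrounded by a border 44 mm wide on all four sides. The frame is 15 mm deep and is made of two full-height vertical stiles with two horizontal rails fitted between them.


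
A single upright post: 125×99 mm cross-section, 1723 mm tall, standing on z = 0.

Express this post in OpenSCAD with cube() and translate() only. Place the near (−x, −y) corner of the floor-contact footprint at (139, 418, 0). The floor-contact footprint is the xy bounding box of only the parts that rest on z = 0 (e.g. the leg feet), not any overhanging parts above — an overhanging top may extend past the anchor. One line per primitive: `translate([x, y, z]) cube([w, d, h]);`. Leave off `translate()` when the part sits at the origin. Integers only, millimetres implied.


translate([139, 418, 0]) cube([125, 99, 1723]);


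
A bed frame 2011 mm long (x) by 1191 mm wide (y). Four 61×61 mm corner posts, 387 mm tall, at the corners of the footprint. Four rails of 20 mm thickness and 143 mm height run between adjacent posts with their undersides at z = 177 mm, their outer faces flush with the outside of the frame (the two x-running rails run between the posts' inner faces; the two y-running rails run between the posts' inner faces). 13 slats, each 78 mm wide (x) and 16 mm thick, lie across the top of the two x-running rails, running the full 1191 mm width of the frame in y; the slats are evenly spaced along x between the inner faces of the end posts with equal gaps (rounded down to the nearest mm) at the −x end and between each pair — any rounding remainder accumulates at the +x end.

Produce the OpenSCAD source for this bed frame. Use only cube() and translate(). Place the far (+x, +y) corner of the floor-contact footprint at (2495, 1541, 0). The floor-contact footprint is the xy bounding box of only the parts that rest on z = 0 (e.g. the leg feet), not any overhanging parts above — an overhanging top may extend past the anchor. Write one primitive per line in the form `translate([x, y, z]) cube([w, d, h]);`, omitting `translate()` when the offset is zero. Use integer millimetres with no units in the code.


translate([484, 350, 0]) cube([61, 61, 387]);
translate([484, 1480, 0]) cube([61, 61, 387]);
translate([2434, 350, 0]) cube([61, 61, 387]);
translate([2434, 1480, 0]) cube([61, 61, 387]);
translate([545, 350, 177]) cube([1889, 20, 143]);
translate([545, 1521, 177]) cube([1889, 20, 143]);
translate([484, 411, 177]) cube([20, 1069, 143]);
translate([2475, 411, 177]) cube([20, 1069, 143]);
translate([607, 350, 320]) cube([78, 1191, 16]);
translate([747, 350, 320]) cube([78, 1191, 16]);
translate([887, 350, 320]) cube([78, 1191, 16]);
translate([1027, 350, 320]) cube([78, 1191, 16]);
translate([1167, 350, 320]) cube([78, 1191, 16]);
translate([1307, 350, 320]) cube([78, 1191, 16]);
translate([1447, 350, 320]) cube([78, 1191, 16]);
translate([1587, 350, 320]) cube([78, 1191, 16]);
translate([1727, 350, 320]) cube([78, 1191, 16]);
translate([1867, 350, 320]) cube([78, 1191, 16]);
translate([2007, 350, 320]) cube([78, 1191, 16]);
translate([2147, 350, 320]) cube([78, 1191, 16]);
translate([2287, 350, 320]) cube([78, 1191, 16]);


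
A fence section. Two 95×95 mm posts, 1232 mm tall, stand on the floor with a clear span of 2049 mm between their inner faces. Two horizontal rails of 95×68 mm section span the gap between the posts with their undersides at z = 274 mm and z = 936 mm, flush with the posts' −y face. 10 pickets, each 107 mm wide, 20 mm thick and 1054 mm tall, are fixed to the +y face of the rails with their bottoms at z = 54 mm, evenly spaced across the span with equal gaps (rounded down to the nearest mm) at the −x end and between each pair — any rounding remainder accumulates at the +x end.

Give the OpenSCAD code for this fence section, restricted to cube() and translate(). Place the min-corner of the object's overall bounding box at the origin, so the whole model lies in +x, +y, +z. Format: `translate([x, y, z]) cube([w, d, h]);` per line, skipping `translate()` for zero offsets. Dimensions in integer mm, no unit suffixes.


cube([95, 95, 1232]);
translate([2144, 0, 0]) cube([95, 95, 1232]);
translate([95, 0, 274]) cube([2049, 95, 68]);
translate([95, 0, 936]) cube([2049, 95, 68]);
translate([184, 95, 54]) cube([107, 20, 1054]);
translate([380, 95, 54]) cube([107, 20, 1054]);
translate([576, 95, 54]) cube([107, 20, 1054]);
translate([772, 95, 54]) cube([107, 20, 1054]);
translate([968, 95, 54]) cube([107, 20, 1054]);
translate([1164, 95, 54]) cube([107, 20, 1054]);
translate([1360, 95, 54]) cube([107, 20, 1054]);
translate([1556, 95, 54]) cube([107, 20, 1054]);
translate([1752, 95, 54]) cube([107, 20, 1054]);
translate([1948, 95, 54]) cube([107, 20, 1054]);


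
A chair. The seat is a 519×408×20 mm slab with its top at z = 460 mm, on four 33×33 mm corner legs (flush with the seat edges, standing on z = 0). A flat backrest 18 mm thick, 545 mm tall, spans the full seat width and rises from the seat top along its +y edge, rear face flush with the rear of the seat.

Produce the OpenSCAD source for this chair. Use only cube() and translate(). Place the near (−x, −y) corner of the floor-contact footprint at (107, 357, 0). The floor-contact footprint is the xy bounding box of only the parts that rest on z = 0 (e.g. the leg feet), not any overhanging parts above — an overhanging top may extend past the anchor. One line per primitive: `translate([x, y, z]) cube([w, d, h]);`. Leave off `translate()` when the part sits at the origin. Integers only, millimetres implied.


translate([107, 357, 440]) cube([519, 408, 20]);
translate([107, 357, 0]) cube([33, 33, 440]);
translate([593, 357, 0]) cube([33, 33, 440]);
translate([107, 732, 0]) cube([33, 33, 440]);
translate([593, 732, 0]) cube([33, 33, 440]);
translate([107, 747, 460]) cube([519, 18, 545]);


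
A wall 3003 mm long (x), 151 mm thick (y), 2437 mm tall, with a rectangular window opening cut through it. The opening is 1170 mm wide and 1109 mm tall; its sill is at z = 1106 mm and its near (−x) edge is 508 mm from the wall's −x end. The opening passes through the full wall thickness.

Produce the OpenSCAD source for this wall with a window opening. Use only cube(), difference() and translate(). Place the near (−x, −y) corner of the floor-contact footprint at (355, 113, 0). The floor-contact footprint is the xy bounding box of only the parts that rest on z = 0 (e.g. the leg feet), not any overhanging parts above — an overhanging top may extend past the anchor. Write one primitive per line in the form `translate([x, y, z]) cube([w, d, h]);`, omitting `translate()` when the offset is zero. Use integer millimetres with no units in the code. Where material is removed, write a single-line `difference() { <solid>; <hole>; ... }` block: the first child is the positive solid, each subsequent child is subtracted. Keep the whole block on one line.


difference() { translate([355, 113, 0]) cube([3003, 151, 2437]); translate([863, 113, 1106]) cube([1170, 151, 1109]); }
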